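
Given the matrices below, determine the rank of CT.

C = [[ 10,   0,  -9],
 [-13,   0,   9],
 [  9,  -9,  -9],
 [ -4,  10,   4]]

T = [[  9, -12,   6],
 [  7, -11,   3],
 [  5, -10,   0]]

2

First compute CT:
[[ 45, -30,  60],
 [-72,  66, -78],
 [-27,  81,  27],
 [ 54, -102,   6]]
Now row reduce the product.
R2 ← R2 + (8/5)·R1: [0, 18, 18]
R3 ← R3 + (3/5)·R1: [0, 63, 63]
R4 ← R4 − (6/5)·R1: [0, -66, -66]
R3 ← R3 − (7/2)·R2: [0, 0, 0]
R4 ← R4 + (11/3)·R2: [0, 0, 0]
2 nonzero rows, so rank(CT) = 2.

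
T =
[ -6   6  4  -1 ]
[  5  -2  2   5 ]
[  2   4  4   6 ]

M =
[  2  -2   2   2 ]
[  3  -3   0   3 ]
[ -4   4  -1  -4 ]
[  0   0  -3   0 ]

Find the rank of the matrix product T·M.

First compute TM:
[[-10,  10, -13, -10],
 [ -4,   4,  -7,  -4],
 [  0,   0, -18,   0]]
Now row reduce the product.
R2 ← R2 − (2/5)·R1: [0, 0, -9/5, 0]
R3 ← R3 − (10)·R2: [0, 0, 0, 0]
2 nonzero rows, so rank(TM) = 2.

2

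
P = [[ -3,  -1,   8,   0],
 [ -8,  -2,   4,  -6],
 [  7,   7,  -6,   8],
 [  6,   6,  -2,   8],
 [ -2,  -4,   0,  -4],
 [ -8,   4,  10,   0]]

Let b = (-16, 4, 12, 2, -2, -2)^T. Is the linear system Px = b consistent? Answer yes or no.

Row reduce the augmented matrix [P | b].
R2 ← R2 − (8/3)·R1: [0, 2/3, -52/3, -6, 140/3]
R3 ← R3 + (7/3)·R1: [0, 14/3, 38/3, 8, -76/3]
R4 ← R4 + (2)·R1: [0, 4, 14, 8, -30]
R5 ← R5 − (2/3)·R1: [0, -10/3, -16/3, -4, 26/3]
R6 ← R6 − (8/3)·R1: [0, 20/3, -34/3, 0, 122/3]
R3 ← R3 − (7)·R2: [0, 0, 134, 50, -352]
R4 ← R4 − (6)·R2: [0, 0, 118, 44, -310]
R5 ← R5 + (5)·R2: [0, 0, -92, -34, 242]
R6 ← R6 − (10)·R2: [0, 0, 162, 60, -426]
R4 ← R4 − (59/67)·R3: [0, 0, 0, -2/67, -2/67]
R5 ← R5 + (46/67)·R3: [0, 0, 0, 22/67, 22/67]
R6 ← R6 − (81/67)·R3: [0, 0, 0, -30/67, -30/67]
R5 ← R5 + (11)·R4: [0, 0, 0, 0, 0]
R6 ← R6 − (15)·R4: [0, 0, 0, 0, 0]
The echelon form has 4 nonzero rows, and every pivot lies in the first 4 columns, so rank(P) = rank([P|b]) = 4.
The system is consistent.

yes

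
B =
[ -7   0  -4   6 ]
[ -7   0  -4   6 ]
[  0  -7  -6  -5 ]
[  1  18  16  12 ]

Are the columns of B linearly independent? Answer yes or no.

Row reduce B to echelon form.
R2 ← R2 − R1: [0, 0, 0, 0]
R4 ← R4 + (1/7)·R1: [0, 18, 108/7, 90/7]
Swap R2 ↔ R3
R4 ← R4 + (18/7)·R2: [0, 0, 0, 0]
2 pivots among 4 columns.
Only 2 < 4 pivot columns, so the columns are linearly dependent.

no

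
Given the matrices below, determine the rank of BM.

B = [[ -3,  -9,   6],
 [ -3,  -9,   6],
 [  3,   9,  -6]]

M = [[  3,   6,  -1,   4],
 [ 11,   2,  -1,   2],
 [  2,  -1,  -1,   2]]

1

First compute BM:
[[-96, -42,   6, -18],
 [-96, -42,   6, -18],
 [ 96,  42,  -6,  18]]
Now row reduce the product.
R2 ← R2 − R1: [0, 0, 0, 0]
R3 ← R3 + R1: [0, 0, 0, 0]
1 nonzero row, so rank(BM) = 1.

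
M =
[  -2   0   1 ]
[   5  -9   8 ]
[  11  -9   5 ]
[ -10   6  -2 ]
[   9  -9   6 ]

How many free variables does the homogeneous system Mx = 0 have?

1

Row reduce to echelon form.
R2 ← R2 + (5/2)·R1: [0, -9, 21/2]
R3 ← R3 + (11/2)·R1: [0, -9, 21/2]
R4 ← R4 − (5)·R1: [0, 6, -7]
R5 ← R5 + (9/2)·R1: [0, -9, 21/2]
R3 ← R3 − R2: [0, 0, 0]
R4 ← R4 + (2/3)·R2: [0, 0, 0]
R5 ← R5 − R2: [0, 0, 0]
2 nonzero rows, so rank(M) = 2.
M has 3 columns; by rank–nullity, nullity = 3 − 2 = 1.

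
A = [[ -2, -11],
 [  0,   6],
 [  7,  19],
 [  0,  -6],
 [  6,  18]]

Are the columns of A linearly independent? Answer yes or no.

yes

Row reduce A to echelon form.
R3 ← R3 + (7/2)·R1: [0, -39/2]
R5 ← R5 + (3)·R1: [0, -15]
R3 ← R3 + (13/4)·R2: [0, 0]
R4 ← R4 + R2: [0, 0]
R5 ← R5 + (5/2)·R2: [0, 0]
2 pivots among 2 columns.
Every column is a pivot column, so the columns are linearly independent.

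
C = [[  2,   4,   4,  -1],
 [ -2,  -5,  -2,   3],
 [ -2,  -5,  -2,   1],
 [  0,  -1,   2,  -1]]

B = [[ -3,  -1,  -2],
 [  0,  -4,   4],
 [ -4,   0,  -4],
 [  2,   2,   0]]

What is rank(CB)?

First compute CB:
[[-24, -20,  -4],
 [ 20,  28,  -8],
 [ 16,  24,  -8],
 [-10,   2, -12]]
Now row reduce the product.
R2 ← R2 + (5/6)·R1: [0, 34/3, -34/3]
R3 ← R3 + (2/3)·R1: [0, 32/3, -32/3]
R4 ← R4 − (5/12)·R1: [0, 31/3, -31/3]
R3 ← R3 − (16/17)·R2: [0, 0, 0]
R4 ← R4 − (31/34)·R2: [0, 0, 0]
2 nonzero rows, so rank(CB) = 2.

2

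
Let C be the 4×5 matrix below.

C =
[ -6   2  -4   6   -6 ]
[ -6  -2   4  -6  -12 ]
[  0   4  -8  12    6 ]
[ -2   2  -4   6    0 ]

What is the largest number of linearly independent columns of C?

Row reduce to echelon form.
R2 ← R2 − R1: [0, -4, 8, -12, -6]
R4 ← R4 − (1/3)·R1: [0, 4/3, -8/3, 4, 2]
R3 ← R3 + R2: [0, 0, 0, 0, 0]
R4 ← R4 + (1/3)·R2: [0, 0, 0, 0, 0]
Echelon form has 2 nonzero rows, so rank(C) = 2.
The rank gives the maximum number of linearly independent columns: 2.

2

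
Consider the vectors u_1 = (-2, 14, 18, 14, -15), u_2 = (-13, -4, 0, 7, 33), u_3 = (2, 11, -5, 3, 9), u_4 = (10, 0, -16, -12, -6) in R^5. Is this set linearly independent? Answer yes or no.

Form the matrix with these vectors as rows and row reduce.
R2 ← R2 − (13/2)·R1: [0, -95, -117, -84, 261/2]
R3 ← R3 + R1: [0, 25, 13, 17, -6]
R4 ← R4 + (5)·R1: [0, 70, 74, 58, -81]
R3 ← R3 + (5/19)·R2: [0, 0, -338/19, -97/19, 1077/38]
R4 ← R4 + (14/19)·R2: [0, 0, -232/19, -74/19, 288/19]
R4 ← R4 − (116/169)·R3: [0, 0, 0, -66/169, -726/169]
4 nonzero rows, so the 4 vectors span a space of dimension 4.
Since 4 = 4, the vectors are linearly independent.

yes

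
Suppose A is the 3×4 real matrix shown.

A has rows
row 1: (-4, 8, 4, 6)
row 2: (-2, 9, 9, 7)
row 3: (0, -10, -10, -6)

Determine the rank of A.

3

Row reduce to echelon form.
R2 ← R2 − (1/2)·R1: [0, 5, 7, 4]
R3 ← R3 + (2)·R2: [0, 0, 4, 2]
Echelon form has 3 nonzero rows, so rank(A) = 3.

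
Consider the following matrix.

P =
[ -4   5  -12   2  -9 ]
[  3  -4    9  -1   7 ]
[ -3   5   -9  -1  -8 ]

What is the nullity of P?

3

Row reduce to echelon form.
R2 ← R2 + (3/4)·R1: [0, -1/4, 0, 1/2, 1/4]
R3 ← R3 − (3/4)·R1: [0, 5/4, 0, -5/2, -5/4]
R3 ← R3 + (5)·R2: [0, 0, 0, 0, 0]
2 nonzero rows, so rank(P) = 2.
P has 5 columns; by rank–nullity, nullity = 5 − 2 = 3.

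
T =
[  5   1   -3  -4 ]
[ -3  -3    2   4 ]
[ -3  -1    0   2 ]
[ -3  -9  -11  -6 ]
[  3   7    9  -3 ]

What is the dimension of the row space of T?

Row reduce to echelon form.
R2 ← R2 + (3/5)·R1: [0, -12/5, 1/5, 8/5]
R3 ← R3 + (3/5)·R1: [0, -2/5, -9/5, -2/5]
R4 ← R4 + (3/5)·R1: [0, -42/5, -64/5, -42/5]
R5 ← R5 − (3/5)·R1: [0, 32/5, 54/5, -3/5]
R3 ← R3 − (1/6)·R2: [0, 0, -11/6, -2/3]
R4 ← R4 − (7/2)·R2: [0, 0, -27/2, -14]
R5 ← R5 + (8/3)·R2: [0, 0, 34/3, 11/3]
R4 ← R4 − (81/11)·R3: [0, 0, 0, -100/11]
R5 ← R5 + (68/11)·R3: [0, 0, 0, -5/11]
R5 ← R5 − (1/20)·R4: [0, 0, 0, 0]
Echelon form has 4 nonzero rows, so rank(T) = 4.
The row space has dimension equal to the rank: 4.

4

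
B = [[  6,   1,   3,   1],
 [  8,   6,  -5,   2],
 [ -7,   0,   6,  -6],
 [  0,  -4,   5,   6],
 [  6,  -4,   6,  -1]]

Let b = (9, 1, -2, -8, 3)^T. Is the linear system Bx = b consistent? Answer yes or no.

no

Row reduce the augmented matrix [B | b].
R2 ← R2 − (4/3)·R1: [0, 14/3, -9, 2/3, -11]
R3 ← R3 + (7/6)·R1: [0, 7/6, 19/2, -29/6, 17/2]
R5 ← R5 − R1: [0, -5, 3, -2, -6]
R3 ← R3 − (1/4)·R2: [0, 0, 47/4, -5, 45/4]
R4 ← R4 + (6/7)·R2: [0, 0, -19/7, 46/7, -122/7]
R5 ← R5 + (15/14)·R2: [0, 0, -93/14, -9/7, -249/14]
R4 ← R4 + (76/329)·R3: [0, 0, 0, 1782/329, -697/47]
R5 ← R5 + (186/329)·R3: [0, 0, 0, -1353/329, -537/47]
R5 ← R5 + (41/54)·R4: [0, 0, 0, 0, -1225/54]
The echelon form has 5 nonzero rows; the last pivot sits in the augmented column, so rank(B) = 4 but rank([B|b]) = 5.
Since the ranks differ, the system is inconsistent.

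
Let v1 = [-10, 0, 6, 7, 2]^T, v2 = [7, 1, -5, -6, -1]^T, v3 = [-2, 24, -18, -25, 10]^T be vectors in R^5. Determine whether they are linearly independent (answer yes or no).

Form the matrix with these vectors as rows and row reduce.
R2 ← R2 + (7/10)·R1: [0, 1, -4/5, -11/10, 2/5]
R3 ← R3 − (1/5)·R1: [0, 24, -96/5, -132/5, 48/5]
R3 ← R3 − (24)·R2: [0, 0, 0, 0, 0]
2 nonzero rows, so the 3 vectors span a space of dimension 2.
Since 2 < 3, the vectors are linearly dependent.

no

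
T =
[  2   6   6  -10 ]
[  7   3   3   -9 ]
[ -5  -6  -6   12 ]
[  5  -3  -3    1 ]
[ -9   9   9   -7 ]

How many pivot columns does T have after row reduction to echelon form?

Row reduce to echelon form.
R2 ← R2 − (7/2)·R1: [0, -18, -18, 26]
R3 ← R3 + (5/2)·R1: [0, 9, 9, -13]
R4 ← R4 − (5/2)·R1: [0, -18, -18, 26]
R5 ← R5 + (9/2)·R1: [0, 36, 36, -52]
R3 ← R3 + (1/2)·R2: [0, 0, 0, 0]
R4 ← R4 − R2: [0, 0, 0, 0]
R5 ← R5 + (2)·R2: [0, 0, 0, 0]
Echelon form has 2 nonzero rows, so rank(T) = 2.
Each nonzero row contributes one pivot column: 2 pivot columns.

2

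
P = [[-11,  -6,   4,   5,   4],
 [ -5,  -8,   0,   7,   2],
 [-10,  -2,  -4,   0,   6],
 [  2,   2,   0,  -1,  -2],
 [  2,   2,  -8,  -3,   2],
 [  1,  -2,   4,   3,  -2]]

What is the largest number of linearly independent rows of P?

5

Row reduce to echelon form.
R2 ← R2 − (5/11)·R1: [0, -58/11, -20/11, 52/11, 2/11]
R3 ← R3 − (10/11)·R1: [0, 38/11, -84/11, -50/11, 26/11]
R4 ← R4 + (2/11)·R1: [0, 10/11, 8/11, -1/11, -14/11]
R5 ← R5 + (2/11)·R1: [0, 10/11, -80/11, -23/11, 30/11]
R6 ← R6 + (1/11)·R1: [0, -28/11, 48/11, 38/11, -18/11]
R3 ← R3 + (19/29)·R2: [0, 0, -256/29, -42/29, 72/29]
R4 ← R4 + (5/29)·R2: [0, 0, 12/29, 21/29, -36/29]
R5 ← R5 + (5/29)·R2: [0, 0, -220/29, -37/29, 80/29]
R6 ← R6 − (14/29)·R2: [0, 0, 152/29, 34/29, -50/29]
R4 ← R4 + (3/64)·R3: [0, 0, 0, 21/32, -9/8]
R5 ← R5 − (55/64)·R3: [0, 0, 0, -1/32, 5/8]
R6 ← R6 + (19/32)·R3: [0, 0, 0, 5/16, -1/4]
R5 ← R5 + (1/21)·R4: [0, 0, 0, 0, 4/7]
R6 ← R6 − (10/21)·R4: [0, 0, 0, 0, 2/7]
R6 ← R6 − (1/2)·R5: [0, 0, 0, 0, 0]
Echelon form has 5 nonzero rows, so rank(P) = 5.
The rank gives the maximum number of linearly independent rows: 5.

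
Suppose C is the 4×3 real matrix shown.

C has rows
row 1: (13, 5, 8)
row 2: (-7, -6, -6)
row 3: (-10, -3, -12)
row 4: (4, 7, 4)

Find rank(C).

Row reduce to echelon form.
R2 ← R2 + (7/13)·R1: [0, -43/13, -22/13]
R3 ← R3 + (10/13)·R1: [0, 11/13, -76/13]
R4 ← R4 − (4/13)·R1: [0, 71/13, 20/13]
R3 ← R3 + (11/43)·R2: [0, 0, -270/43]
R4 ← R4 + (71/43)·R2: [0, 0, -54/43]
R4 ← R4 − (1/5)·R3: [0, 0, 0]
Echelon form has 3 nonzero rows, so rank(C) = 3.

3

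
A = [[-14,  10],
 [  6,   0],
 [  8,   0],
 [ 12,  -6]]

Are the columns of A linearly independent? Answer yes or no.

Row reduce A to echelon form.
R2 ← R2 + (3/7)·R1: [0, 30/7]
R3 ← R3 + (4/7)·R1: [0, 40/7]
R4 ← R4 + (6/7)·R1: [0, 18/7]
R3 ← R3 − (4/3)·R2: [0, 0]
R4 ← R4 − (3/5)·R2: [0, 0]
2 pivots among 2 columns.
Every column is a pivot column, so the columns are linearly independent.

yes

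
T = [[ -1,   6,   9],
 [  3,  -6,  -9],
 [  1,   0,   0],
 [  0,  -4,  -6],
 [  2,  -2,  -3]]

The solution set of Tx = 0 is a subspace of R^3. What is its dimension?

1

Row reduce to echelon form.
R2 ← R2 + (3)·R1: [0, 12, 18]
R3 ← R3 + R1: [0, 6, 9]
R5 ← R5 + (2)·R1: [0, 10, 15]
R3 ← R3 − (1/2)·R2: [0, 0, 0]
R4 ← R4 + (1/3)·R2: [0, 0, 0]
R5 ← R5 − (5/6)·R2: [0, 0, 0]
2 nonzero rows, so rank(T) = 2.
T has 3 columns; by rank–nullity, nullity = 3 − 2 = 1.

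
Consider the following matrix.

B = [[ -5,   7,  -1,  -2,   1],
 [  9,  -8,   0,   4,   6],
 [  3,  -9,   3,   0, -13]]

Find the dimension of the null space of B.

Row reduce to echelon form.
R2 ← R2 + (9/5)·R1: [0, 23/5, -9/5, 2/5, 39/5]
R3 ← R3 + (3/5)·R1: [0, -24/5, 12/5, -6/5, -62/5]
R3 ← R3 + (24/23)·R2: [0, 0, 12/23, -18/23, -98/23]
3 nonzero rows, so rank(B) = 3.
B has 5 columns; by rank–nullity, nullity = 5 − 3 = 2.

2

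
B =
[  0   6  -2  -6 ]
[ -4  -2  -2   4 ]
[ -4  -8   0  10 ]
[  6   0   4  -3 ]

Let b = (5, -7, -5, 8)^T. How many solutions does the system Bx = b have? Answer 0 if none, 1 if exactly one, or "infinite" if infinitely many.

0

Row reduce the augmented matrix [B | b].
Swap R1 ↔ R2
R3 ← R3 − R1: [0, -6, 2, 6, 2]
R4 ← R4 + (3/2)·R1: [0, -3, 1, 3, -5/2]
R3 ← R3 + R2: [0, 0, 0, 0, 7]
R4 ← R4 + (1/2)·R2: [0, 0, 0, 0, 0]
The echelon form has 3 nonzero rows; the last pivot sits in the augmented column, so rank(B) = 2 but rank([B|b]) = 3.
Since the ranks differ, the system is inconsistent.
It has no solutions.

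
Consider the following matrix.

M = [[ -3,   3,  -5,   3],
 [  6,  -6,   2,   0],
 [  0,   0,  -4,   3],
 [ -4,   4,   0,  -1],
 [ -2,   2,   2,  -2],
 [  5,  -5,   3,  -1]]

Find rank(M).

2

Row reduce to echelon form.
R2 ← R2 + (2)·R1: [0, 0, -8, 6]
R4 ← R4 − (4/3)·R1: [0, 0, 20/3, -5]
R5 ← R5 − (2/3)·R1: [0, 0, 16/3, -4]
R6 ← R6 + (5/3)·R1: [0, 0, -16/3, 4]
R3 ← R3 − (1/2)·R2: [0, 0, 0, 0]
R4 ← R4 + (5/6)·R2: [0, 0, 0, 0]
R5 ← R5 + (2/3)·R2: [0, 0, 0, 0]
R6 ← R6 − (2/3)·R2: [0, 0, 0, 0]
Echelon form has 2 nonzero rows, so rank(M) = 2.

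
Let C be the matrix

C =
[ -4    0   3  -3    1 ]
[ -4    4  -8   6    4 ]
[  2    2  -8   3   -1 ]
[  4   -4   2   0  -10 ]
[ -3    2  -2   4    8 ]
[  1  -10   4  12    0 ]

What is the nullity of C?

Row reduce to echelon form.
R2 ← R2 − R1: [0, 4, -11, 9, 3]
R3 ← R3 + (1/2)·R1: [0, 2, -13/2, 3/2, -1/2]
R4 ← R4 + R1: [0, -4, 5, -3, -9]
R5 ← R5 − (3/4)·R1: [0, 2, -17/4, 25/4, 29/4]
R6 ← R6 + (1/4)·R1: [0, -10, 19/4, 45/4, 1/4]
R3 ← R3 − (1/2)·R2: [0, 0, -1, -3, -2]
R4 ← R4 + R2: [0, 0, -6, 6, -6]
R5 ← R5 − (1/2)·R2: [0, 0, 5/4, 7/4, 23/4]
R6 ← R6 + (5/2)·R2: [0, 0, -91/4, 135/4, 31/4]
R4 ← R4 − (6)·R3: [0, 0, 0, 24, 6]
R5 ← R5 + (5/4)·R3: [0, 0, 0, -2, 13/4]
R6 ← R6 − (91/4)·R3: [0, 0, 0, 102, 213/4]
R5 ← R5 + (1/12)·R4: [0, 0, 0, 0, 15/4]
R6 ← R6 − (17/4)·R4: [0, 0, 0, 0, 111/4]
R6 ← R6 − (37/5)·R5: [0, 0, 0, 0, 0]
5 nonzero rows, so rank(C) = 5.
C has 5 columns; by rank–nullity, nullity = 5 − 5 = 0.

0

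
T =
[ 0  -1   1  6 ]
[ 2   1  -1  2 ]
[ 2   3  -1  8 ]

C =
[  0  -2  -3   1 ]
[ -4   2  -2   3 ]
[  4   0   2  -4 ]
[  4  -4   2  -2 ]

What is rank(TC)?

First compute TC:
[[ 32, -26,  16, -19],
 [  0, -10,  -6,   5],
 [ 16, -30,   2,  -1]]
Now row reduce the product.
R3 ← R3 − (1/2)·R1: [0, -17, -6, 17/2]
R3 ← R3 − (17/10)·R2: [0, 0, 21/5, 0]
3 nonzero rows, so rank(TC) = 3.

3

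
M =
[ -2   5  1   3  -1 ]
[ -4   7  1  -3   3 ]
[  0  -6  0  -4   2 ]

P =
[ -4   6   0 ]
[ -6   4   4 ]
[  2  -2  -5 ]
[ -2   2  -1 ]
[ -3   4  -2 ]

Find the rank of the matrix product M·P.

First compute MP:
[[-23,   8,  14],
 [-27,   8,  20],
 [ 38, -24, -24]]
Now row reduce the product.
R2 ← R2 − (27/23)·R1: [0, -32/23, 82/23]
R3 ← R3 + (38/23)·R1: [0, -248/23, -20/23]
R3 ← R3 − (31/4)·R2: [0, 0, -57/2]
3 nonzero rows, so rank(MP) = 3.

3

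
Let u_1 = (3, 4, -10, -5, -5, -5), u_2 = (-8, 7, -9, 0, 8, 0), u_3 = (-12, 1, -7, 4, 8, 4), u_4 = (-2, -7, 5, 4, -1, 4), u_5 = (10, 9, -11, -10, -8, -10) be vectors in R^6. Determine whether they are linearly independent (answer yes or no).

Form the matrix with these vectors as rows and row reduce.
R2 ← R2 + (8/3)·R1: [0, 53/3, -107/3, -40/3, -16/3, -40/3]
R3 ← R3 + (4)·R1: [0, 17, -47, -16, -12, -16]
R4 ← R4 + (2/3)·R1: [0, -13/3, -5/3, 2/3, -13/3, 2/3]
R5 ← R5 − (10/3)·R1: [0, -13/3, 67/3, 20/3, 26/3, 20/3]
R3 ← R3 − (51/53)·R2: [0, 0, -672/53, -168/53, -364/53, -168/53]
R4 ← R4 + (13/53)·R2: [0, 0, -552/53, -138/53, -299/53, -138/53]
R5 ← R5 + (13/53)·R2: [0, 0, 720/53, 180/53, 390/53, 180/53]
R4 ← R4 − (23/28)·R3: [0, 0, 0, 0, 0, 0]
R5 ← R5 + (15/14)·R3: [0, 0, 0, 0, 0, 0]
3 nonzero rows, so the 5 vectors span a space of dimension 3.
Since 3 < 5, the vectors are linearly dependent.

no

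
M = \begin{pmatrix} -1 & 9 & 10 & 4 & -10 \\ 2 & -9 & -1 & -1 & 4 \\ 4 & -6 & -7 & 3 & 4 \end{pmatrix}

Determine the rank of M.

Row reduce to echelon form.
R2 ← R2 + (2)·R1: [0, 9, 19, 7, -16]
R3 ← R3 + (4)·R1: [0, 30, 33, 19, -36]
R3 ← R3 − (10/3)·R2: [0, 0, -91/3, -13/3, 52/3]
Echelon form has 3 nonzero rows, so rank(M) = 3.

3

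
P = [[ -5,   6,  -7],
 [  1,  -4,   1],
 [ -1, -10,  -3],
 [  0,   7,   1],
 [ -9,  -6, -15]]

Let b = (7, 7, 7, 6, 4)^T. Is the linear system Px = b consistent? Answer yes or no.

Row reduce the augmented matrix [P | b].
R2 ← R2 + (1/5)·R1: [0, -14/5, -2/5, 42/5]
R3 ← R3 − (1/5)·R1: [0, -56/5, -8/5, 28/5]
R5 ← R5 − (9/5)·R1: [0, -84/5, -12/5, -43/5]
R3 ← R3 − (4)·R2: [0, 0, 0, -28]
R4 ← R4 + (5/2)·R2: [0, 0, 0, 27]
R5 ← R5 − (6)·R2: [0, 0, 0, -59]
R4 ← R4 + (27/28)·R3: [0, 0, 0, 0]
R5 ← R5 − (59/28)·R3: [0, 0, 0, 0]
The echelon form has 3 nonzero rows; the last pivot sits in the augmented column, so rank(P) = 2 but rank([P|b]) = 3.
Since the ranks differ, the system is inconsistent.

no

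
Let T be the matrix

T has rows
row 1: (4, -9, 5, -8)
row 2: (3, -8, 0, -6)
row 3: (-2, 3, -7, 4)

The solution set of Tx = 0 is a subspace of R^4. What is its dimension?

Row reduce to echelon form.
R2 ← R2 − (3/4)·R1: [0, -5/4, -15/4, 0]
R3 ← R3 + (1/2)·R1: [0, -3/2, -9/2, 0]
R3 ← R3 − (6/5)·R2: [0, 0, 0, 0]
2 nonzero rows, so rank(T) = 2.
T has 4 columns; by rank–nullity, nullity = 4 − 2 = 2.

2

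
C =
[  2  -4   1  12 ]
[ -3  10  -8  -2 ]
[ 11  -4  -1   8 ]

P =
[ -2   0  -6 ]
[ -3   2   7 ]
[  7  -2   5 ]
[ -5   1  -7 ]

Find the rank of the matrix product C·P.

First compute CP:
[[-45,   2, -119],
 [-70,  34,  62],
 [-57,   2, -155]]
Now row reduce the product.
R2 ← R2 − (14/9)·R1: [0, 278/9, 2224/9]
R3 ← R3 − (19/15)·R1: [0, -8/15, -64/15]
R3 ← R3 + (12/695)·R2: [0, 0, 0]
2 nonzero rows, so rank(CP) = 2.

2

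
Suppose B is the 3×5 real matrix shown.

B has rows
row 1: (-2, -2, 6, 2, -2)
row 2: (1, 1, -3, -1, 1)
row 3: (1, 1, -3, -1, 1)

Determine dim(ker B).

4

Row reduce to echelon form.
R2 ← R2 + (1/2)·R1: [0, 0, 0, 0, 0]
R3 ← R3 + (1/2)·R1: [0, 0, 0, 0, 0]
1 nonzero row, so rank(B) = 1.
B has 5 columns; by rank–nullity, nullity = 5 − 1 = 4.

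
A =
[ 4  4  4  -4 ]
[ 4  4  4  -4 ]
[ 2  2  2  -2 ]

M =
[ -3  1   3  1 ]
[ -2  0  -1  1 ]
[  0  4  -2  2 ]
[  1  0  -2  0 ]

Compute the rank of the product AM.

First compute AM:
[[-24,  20,   8,  16],
 [-24,  20,   8,  16],
 [-12,  10,   4,   8]]
Now row reduce the product.
R2 ← R2 − R1: [0, 0, 0, 0]
R3 ← R3 − (1/2)·R1: [0, 0, 0, 0]
1 nonzero row, so rank(AM) = 1.

1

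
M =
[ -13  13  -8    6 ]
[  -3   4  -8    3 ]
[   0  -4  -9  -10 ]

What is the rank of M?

Row reduce to echelon form.
R2 ← R2 − (3/13)·R1: [0, 1, -80/13, 21/13]
R3 ← R3 + (4)·R2: [0, 0, -437/13, -46/13]
Echelon form has 3 nonzero rows, so rank(M) = 3.

3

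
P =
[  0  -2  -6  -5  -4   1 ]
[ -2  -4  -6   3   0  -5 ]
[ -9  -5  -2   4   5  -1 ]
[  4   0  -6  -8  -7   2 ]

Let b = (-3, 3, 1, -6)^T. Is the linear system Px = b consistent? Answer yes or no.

no

Row reduce the augmented matrix [P | b].
Swap R1 ↔ R2
R3 ← R3 − (9/2)·R1: [0, 13, 25, -19/2, 5, 43/2, -25/2]
R4 ← R4 + (2)·R1: [0, -8, -18, -2, -7, -8, 0]
R3 ← R3 + (13/2)·R2: [0, 0, -14, -42, -21, 28, -32]
R4 ← R4 − (4)·R2: [0, 0, 6, 18, 9, -12, 12]
R4 ← R4 + (3/7)·R3: [0, 0, 0, 0, 0, 0, -12/7]
The echelon form has 4 nonzero rows; the last pivot sits in the augmented column, so rank(P) = 3 but rank([P|b]) = 4.
Since the ranks differ, the system is inconsistent.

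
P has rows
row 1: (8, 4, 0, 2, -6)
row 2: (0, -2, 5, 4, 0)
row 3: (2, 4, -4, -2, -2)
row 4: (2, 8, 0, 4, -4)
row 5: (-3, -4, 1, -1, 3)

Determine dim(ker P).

Row reduce to echelon form.
R3 ← R3 − (1/4)·R1: [0, 3, -4, -5/2, -1/2]
R4 ← R4 − (1/4)·R1: [0, 7, 0, 7/2, -5/2]
R5 ← R5 + (3/8)·R1: [0, -5/2, 1, -1/4, 3/4]
R3 ← R3 + (3/2)·R2: [0, 0, 7/2, 7/2, -1/2]
R4 ← R4 + (7/2)·R2: [0, 0, 35/2, 35/2, -5/2]
R5 ← R5 − (5/4)·R2: [0, 0, -21/4, -21/4, 3/4]
R4 ← R4 − (5)·R3: [0, 0, 0, 0, 0]
R5 ← R5 + (3/2)·R3: [0, 0, 0, 0, 0]
3 nonzero rows, so rank(P) = 3.
P has 5 columns; by rank–nullity, nullity = 5 − 3 = 2.

2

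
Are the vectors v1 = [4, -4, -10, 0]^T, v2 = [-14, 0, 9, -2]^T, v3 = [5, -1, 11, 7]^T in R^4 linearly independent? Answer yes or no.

yes

Form the matrix with these vectors as rows and row reduce.
R2 ← R2 + (7/2)·R1: [0, -14, -26, -2]
R3 ← R3 − (5/4)·R1: [0, 4, 47/2, 7]
R3 ← R3 + (2/7)·R2: [0, 0, 225/14, 45/7]
3 nonzero rows, so the 3 vectors span a space of dimension 3.
Since 3 = 3, the vectors are linearly independent.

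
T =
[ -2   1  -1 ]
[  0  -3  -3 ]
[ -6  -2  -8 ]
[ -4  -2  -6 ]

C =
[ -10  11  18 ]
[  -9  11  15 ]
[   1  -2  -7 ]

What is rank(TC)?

2

First compute TC:
[[ 10,  -9, -14],
 [ 24, -27, -24],
 [ 70, -72, -82],
 [ 52, -54, -60]]
Now row reduce the product.
R2 ← R2 − (12/5)·R1: [0, -27/5, 48/5]
R3 ← R3 − (7)·R1: [0, -9, 16]
R4 ← R4 − (26/5)·R1: [0, -36/5, 64/5]
R3 ← R3 − (5/3)·R2: [0, 0, 0]
R4 ← R4 − (4/3)·R2: [0, 0, 0]
2 nonzero rows, so rank(TC) = 2.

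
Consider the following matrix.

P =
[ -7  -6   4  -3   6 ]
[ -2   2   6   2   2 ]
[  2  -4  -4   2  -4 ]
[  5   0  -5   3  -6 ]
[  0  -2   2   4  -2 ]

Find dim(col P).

Row reduce to echelon form.
R2 ← R2 − (2/7)·R1: [0, 26/7, 34/7, 20/7, 2/7]
R3 ← R3 + (2/7)·R1: [0, -40/7, -20/7, 8/7, -16/7]
R4 ← R4 + (5/7)·R1: [0, -30/7, -15/7, 6/7, -12/7]
R3 ← R3 + (20/13)·R2: [0, 0, 60/13, 72/13, -24/13]
R4 ← R4 + (15/13)·R2: [0, 0, 45/13, 54/13, -18/13]
R5 ← R5 + (7/13)·R2: [0, 0, 60/13, 72/13, -24/13]
R4 ← R4 − (3/4)·R3: [0, 0, 0, 0, 0]
R5 ← R5 − R3: [0, 0, 0, 0, 0]
Echelon form has 3 nonzero rows, so rank(P) = 3.
The column space has dimension equal to the rank: 3.

3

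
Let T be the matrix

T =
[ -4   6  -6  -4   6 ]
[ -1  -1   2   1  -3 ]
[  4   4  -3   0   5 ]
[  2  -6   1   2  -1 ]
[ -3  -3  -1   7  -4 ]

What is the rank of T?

4

Row reduce to echelon form.
R2 ← R2 − (1/4)·R1: [0, -5/2, 7/2, 2, -9/2]
R3 ← R3 + R1: [0, 10, -9, -4, 11]
R4 ← R4 + (1/2)·R1: [0, -3, -2, 0, 2]
R5 ← R5 − (3/4)·R1: [0, -15/2, 7/2, 10, -17/2]
R3 ← R3 + (4)·R2: [0, 0, 5, 4, -7]
R4 ← R4 − (6/5)·R2: [0, 0, -31/5, -12/5, 37/5]
R5 ← R5 − (3)·R2: [0, 0, -7, 4, 5]
R4 ← R4 + (31/25)·R3: [0, 0, 0, 64/25, -32/25]
R5 ← R5 + (7/5)·R3: [0, 0, 0, 48/5, -24/5]
R5 ← R5 − (15/4)·R4: [0, 0, 0, 0, 0]
Echelon form has 4 nonzero rows, so rank(T) = 4.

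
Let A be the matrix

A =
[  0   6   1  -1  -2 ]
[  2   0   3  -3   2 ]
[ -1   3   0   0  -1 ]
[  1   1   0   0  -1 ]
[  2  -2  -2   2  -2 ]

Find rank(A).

Row reduce to echelon form.
Swap R1 ↔ R2
R3 ← R3 + (1/2)·R1: [0, 3, 3/2, -3/2, 0]
R4 ← R4 − (1/2)·R1: [0, 1, -3/2, 3/2, -2]
R5 ← R5 − R1: [0, -2, -5, 5, -4]
R3 ← R3 − (1/2)·R2: [0, 0, 1, -1, 1]
R4 ← R4 − (1/6)·R2: [0, 0, -5/3, 5/3, -5/3]
R5 ← R5 + (1/3)·R2: [0, 0, -14/3, 14/3, -14/3]
R4 ← R4 + (5/3)·R3: [0, 0, 0, 0, 0]
R5 ← R5 + (14/3)·R3: [0, 0, 0, 0, 0]
Echelon form has 3 nonzero rows, so rank(A) = 3.

3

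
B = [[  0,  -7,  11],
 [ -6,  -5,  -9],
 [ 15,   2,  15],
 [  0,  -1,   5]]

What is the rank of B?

3

Row reduce to echelon form.
Swap R1 ↔ R2
R3 ← R3 + (5/2)·R1: [0, -21/2, -15/2]
R3 ← R3 − (3/2)·R2: [0, 0, -24]
R4 ← R4 − (1/7)·R2: [0, 0, 24/7]
R4 ← R4 + (1/7)·R3: [0, 0, 0]
Echelon form has 3 nonzero rows, so rank(B) = 3.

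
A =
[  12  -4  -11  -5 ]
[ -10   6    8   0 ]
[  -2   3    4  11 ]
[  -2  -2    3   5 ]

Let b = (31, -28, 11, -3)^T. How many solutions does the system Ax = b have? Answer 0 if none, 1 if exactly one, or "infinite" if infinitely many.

infinite

Row reduce the augmented matrix [A | b].
R2 ← R2 + (5/6)·R1: [0, 8/3, -7/6, -25/6, -13/6]
R3 ← R3 + (1/6)·R1: [0, 7/3, 13/6, 61/6, 97/6]
R4 ← R4 + (1/6)·R1: [0, -8/3, 7/6, 25/6, 13/6]
R3 ← R3 − (7/8)·R2: [0, 0, 51/16, 221/16, 289/16]
R4 ← R4 + R2: [0, 0, 0, 0, 0]
The echelon form has 3 nonzero rows, and every pivot lies in the first 4 columns, so rank(A) = rank([A|b]) = 3.
The system is consistent.
rank = 3 < 4 unknowns, so there are infinitely many solutions.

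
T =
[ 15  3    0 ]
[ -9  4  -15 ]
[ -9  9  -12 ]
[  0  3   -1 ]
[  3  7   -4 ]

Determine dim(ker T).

Row reduce to echelon form.
R2 ← R2 + (3/5)·R1: [0, 29/5, -15]
R3 ← R3 + (3/5)·R1: [0, 54/5, -12]
R5 ← R5 − (1/5)·R1: [0, 32/5, -4]
R3 ← R3 − (54/29)·R2: [0, 0, 462/29]
R4 ← R4 − (15/29)·R2: [0, 0, 196/29]
R5 ← R5 − (32/29)·R2: [0, 0, 364/29]
R4 ← R4 − (14/33)·R3: [0, 0, 0]
R5 ← R5 − (26/33)·R3: [0, 0, 0]
3 nonzero rows, so rank(T) = 3.
T has 3 columns; by rank–nullity, nullity = 3 − 3 = 0.

0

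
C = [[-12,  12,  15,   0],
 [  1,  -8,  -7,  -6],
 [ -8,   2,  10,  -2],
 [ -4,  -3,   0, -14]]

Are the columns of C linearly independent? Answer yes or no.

yes

Row reduce C to echelon form.
R2 ← R2 + (1/12)·R1: [0, -7, -23/4, -6]
R3 ← R3 − (2/3)·R1: [0, -6, 0, -2]
R4 ← R4 − (1/3)·R1: [0, -7, -5, -14]
R3 ← R3 − (6/7)·R2: [0, 0, 69/14, 22/7]
R4 ← R4 − R2: [0, 0, 3/4, -8]
R4 ← R4 − (7/46)·R3: [0, 0, 0, -195/23]
4 pivots among 4 columns.
Every column is a pivot column, so the columns are linearly independent.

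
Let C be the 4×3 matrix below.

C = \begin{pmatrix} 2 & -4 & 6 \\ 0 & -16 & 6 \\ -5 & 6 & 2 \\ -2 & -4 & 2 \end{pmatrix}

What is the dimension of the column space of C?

3

Row reduce to echelon form.
R3 ← R3 + (5/2)·R1: [0, -4, 17]
R4 ← R4 + R1: [0, -8, 8]
R3 ← R3 − (1/4)·R2: [0, 0, 31/2]
R4 ← R4 − (1/2)·R2: [0, 0, 5]
R4 ← R4 − (10/31)·R3: [0, 0, 0]
Echelon form has 3 nonzero rows, so rank(C) = 3.
The column space has dimension equal to the rank: 3.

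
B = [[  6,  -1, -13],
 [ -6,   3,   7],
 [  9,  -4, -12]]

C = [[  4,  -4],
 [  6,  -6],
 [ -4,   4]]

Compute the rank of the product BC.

First compute BC:
[[ 70, -70],
 [-34,  34],
 [ 60, -60]]
Now row reduce the product.
R2 ← R2 + (17/35)·R1: [0, 0]
R3 ← R3 − (6/7)·R1: [0, 0]
1 nonzero row, so rank(BC) = 1.

1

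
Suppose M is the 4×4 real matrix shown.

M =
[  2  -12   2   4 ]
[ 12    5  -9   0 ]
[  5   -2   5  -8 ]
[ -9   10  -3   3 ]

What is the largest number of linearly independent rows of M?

Row reduce to echelon form.
R2 ← R2 − (6)·R1: [0, 77, -21, -24]
R3 ← R3 − (5/2)·R1: [0, 28, 0, -18]
R4 ← R4 + (9/2)·R1: [0, -44, 6, 21]
R3 ← R3 − (4/11)·R2: [0, 0, 84/11, -102/11]
R4 ← R4 + (4/7)·R2: [0, 0, -6, 51/7]
R4 ← R4 + (11/14)·R3: [0, 0, 0, 0]
Echelon form has 3 nonzero rows, so rank(M) = 3.
The rank gives the maximum number of linearly independent rows: 3.

3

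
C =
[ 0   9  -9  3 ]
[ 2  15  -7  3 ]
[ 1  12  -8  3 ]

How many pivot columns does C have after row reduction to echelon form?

2

Row reduce to echelon form.
Swap R1 ↔ R2
R3 ← R3 − (1/2)·R1: [0, 9/2, -9/2, 3/2]
R3 ← R3 − (1/2)·R2: [0, 0, 0, 0]
Echelon form has 2 nonzero rows, so rank(C) = 2.
Each nonzero row contributes one pivot column: 2 pivot columns.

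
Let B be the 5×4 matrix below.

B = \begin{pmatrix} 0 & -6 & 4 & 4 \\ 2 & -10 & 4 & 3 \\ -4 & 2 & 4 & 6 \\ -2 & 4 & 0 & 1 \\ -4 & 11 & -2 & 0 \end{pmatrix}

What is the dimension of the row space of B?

2

Row reduce to echelon form.
Swap R1 ↔ R2
R3 ← R3 + (2)·R1: [0, -18, 12, 12]
R4 ← R4 + R1: [0, -6, 4, 4]
R5 ← R5 + (2)·R1: [0, -9, 6, 6]
R3 ← R3 − (3)·R2: [0, 0, 0, 0]
R4 ← R4 − R2: [0, 0, 0, 0]
R5 ← R5 − (3/2)·R2: [0, 0, 0, 0]
Echelon form has 2 nonzero rows, so rank(B) = 2.
The row space has dimension equal to the rank: 2.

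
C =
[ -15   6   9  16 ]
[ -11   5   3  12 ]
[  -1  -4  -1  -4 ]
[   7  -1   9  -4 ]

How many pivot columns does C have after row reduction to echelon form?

Row reduce to echelon form.
R2 ← R2 − (11/15)·R1: [0, 3/5, -18/5, 4/15]
R3 ← R3 − (1/15)·R1: [0, -22/5, -8/5, -76/15]
R4 ← R4 + (7/15)·R1: [0, 9/5, 66/5, 52/15]
R3 ← R3 + (22/3)·R2: [0, 0, -28, -28/9]
R4 ← R4 − (3)·R2: [0, 0, 24, 8/3]
R4 ← R4 + (6/7)·R3: [0, 0, 0, 0]
Echelon form has 3 nonzero rows, so rank(C) = 3.
Each nonzero row contributes one pivot column: 3 pivot columns.

3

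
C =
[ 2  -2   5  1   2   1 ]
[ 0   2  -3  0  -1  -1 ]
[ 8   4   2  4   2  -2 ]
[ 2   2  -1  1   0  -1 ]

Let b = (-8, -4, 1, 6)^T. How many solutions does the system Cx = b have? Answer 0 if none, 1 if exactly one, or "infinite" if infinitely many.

Row reduce the augmented matrix [C | b].
R3 ← R3 − (4)·R1: [0, 12, -18, 0, -6, -6, 33]
R4 ← R4 − R1: [0, 4, -6, 0, -2, -2, 14]
R3 ← R3 − (6)·R2: [0, 0, 0, 0, 0, 0, 57]
R4 ← R4 − (2)·R2: [0, 0, 0, 0, 0, 0, 22]
R4 ← R4 − (22/57)·R3: [0, 0, 0, 0, 0, 0, 0]
The echelon form has 3 nonzero rows; the last pivot sits in the augmented column, so rank(C) = 2 but rank([C|b]) = 3.
Since the ranks differ, the system is inconsistent.
It has no solutions.

0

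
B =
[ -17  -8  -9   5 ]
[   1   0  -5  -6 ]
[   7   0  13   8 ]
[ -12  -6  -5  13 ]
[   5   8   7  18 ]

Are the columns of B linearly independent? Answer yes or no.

yes

Row reduce B to echelon form.
R2 ← R2 + (1/17)·R1: [0, -8/17, -94/17, -97/17]
R3 ← R3 + (7/17)·R1: [0, -56/17, 158/17, 171/17]
R4 ← R4 − (12/17)·R1: [0, -6/17, 23/17, 161/17]
R5 ← R5 + (5/17)·R1: [0, 96/17, 74/17, 331/17]
R3 ← R3 − (7)·R2: [0, 0, 48, 50]
R4 ← R4 − (3/4)·R2: [0, 0, 11/2, 55/4]
R5 ← R5 + (12)·R2: [0, 0, -62, -49]
R4 ← R4 − (11/96)·R3: [0, 0, 0, 385/48]
R5 ← R5 + (31/24)·R3: [0, 0, 0, 187/12]
R5 ← R5 − (68/35)·R4: [0, 0, 0, 0]
4 pivots among 4 columns.
Every column is a pivot column, so the columns are linearly independent.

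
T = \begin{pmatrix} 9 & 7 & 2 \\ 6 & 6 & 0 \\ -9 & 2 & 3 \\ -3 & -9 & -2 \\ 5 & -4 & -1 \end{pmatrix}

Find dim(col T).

3

Row reduce to echelon form.
R2 ← R2 − (2/3)·R1: [0, 4/3, -4/3]
R3 ← R3 + R1: [0, 9, 5]
R4 ← R4 + (1/3)·R1: [0, -20/3, -4/3]
R5 ← R5 − (5/9)·R1: [0, -71/9, -19/9]
R3 ← R3 − (27/4)·R2: [0, 0, 14]
R4 ← R4 + (5)·R2: [0, 0, -8]
R5 ← R5 + (71/12)·R2: [0, 0, -10]
R4 ← R4 + (4/7)·R3: [0, 0, 0]
R5 ← R5 + (5/7)·R3: [0, 0, 0]
Echelon form has 3 nonzero rows, so rank(T) = 3.
The column space has dimension equal to the rank: 3.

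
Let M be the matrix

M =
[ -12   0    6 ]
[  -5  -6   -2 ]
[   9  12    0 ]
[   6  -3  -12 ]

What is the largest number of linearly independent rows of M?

Row reduce to echelon form.
R2 ← R2 − (5/12)·R1: [0, -6, -9/2]
R3 ← R3 + (3/4)·R1: [0, 12, 9/2]
R4 ← R4 + (1/2)·R1: [0, -3, -9]
R3 ← R3 + (2)·R2: [0, 0, -9/2]
R4 ← R4 − (1/2)·R2: [0, 0, -27/4]
R4 ← R4 − (3/2)·R3: [0, 0, 0]
Echelon form has 3 nonzero rows, so rank(M) = 3.
The rank gives the maximum number of linearly independent rows: 3.

3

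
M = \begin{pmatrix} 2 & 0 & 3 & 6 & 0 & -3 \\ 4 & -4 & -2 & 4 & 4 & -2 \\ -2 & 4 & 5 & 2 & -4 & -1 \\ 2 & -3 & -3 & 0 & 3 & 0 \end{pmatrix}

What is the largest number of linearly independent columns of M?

Row reduce to echelon form.
R2 ← R2 − (2)·R1: [0, -4, -8, -8, 4, 4]
R3 ← R3 + R1: [0, 4, 8, 8, -4, -4]
R4 ← R4 − R1: [0, -3, -6, -6, 3, 3]
R3 ← R3 + R2: [0, 0, 0, 0, 0, 0]
R4 ← R4 − (3/4)·R2: [0, 0, 0, 0, 0, 0]
Echelon form has 2 nonzero rows, so rank(M) = 2.
The rank gives the maximum number of linearly independent columns: 2.

2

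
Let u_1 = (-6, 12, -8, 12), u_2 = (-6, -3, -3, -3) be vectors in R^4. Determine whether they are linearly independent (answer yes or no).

yes

Form the matrix with these vectors as rows and row reduce.
R2 ← R2 − R1: [0, -15, 5, -15]
2 nonzero rows, so the 2 vectors span a space of dimension 2.
Since 2 = 2, the vectors are linearly independent.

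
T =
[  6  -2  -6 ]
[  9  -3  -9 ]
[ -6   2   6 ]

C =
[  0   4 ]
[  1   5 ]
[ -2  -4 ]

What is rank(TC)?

First compute TC:
[[ 10,  38],
 [ 15,  57],
 [-10, -38]]
Now row reduce the product.
R2 ← R2 − (3/2)·R1: [0, 0]
R3 ← R3 + R1: [0, 0]
1 nonzero row, so rank(TC) = 1.

1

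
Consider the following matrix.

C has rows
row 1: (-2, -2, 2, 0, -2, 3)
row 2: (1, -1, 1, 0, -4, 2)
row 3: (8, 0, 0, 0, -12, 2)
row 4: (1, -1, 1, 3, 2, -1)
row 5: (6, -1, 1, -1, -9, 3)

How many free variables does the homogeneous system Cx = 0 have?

Row reduce to echelon form.
R2 ← R2 + (1/2)·R1: [0, -2, 2, 0, -5, 7/2]
R3 ← R3 + (4)·R1: [0, -8, 8, 0, -20, 14]
R4 ← R4 + (1/2)·R1: [0, -2, 2, 3, 1, 1/2]
R5 ← R5 + (3)·R1: [0, -7, 7, -1, -15, 12]
R3 ← R3 − (4)·R2: [0, 0, 0, 0, 0, 0]
R4 ← R4 − R2: [0, 0, 0, 3, 6, -3]
R5 ← R5 − (7/2)·R2: [0, 0, 0, -1, 5/2, -1/4]
Swap R3 ↔ R4
R5 ← R5 + (1/3)·R3: [0, 0, 0, 0, 9/2, -5/4]
Swap R4 ↔ R5
4 nonzero rows, so rank(C) = 4.
C has 6 columns; by rank–nullity, nullity = 6 − 4 = 2.

2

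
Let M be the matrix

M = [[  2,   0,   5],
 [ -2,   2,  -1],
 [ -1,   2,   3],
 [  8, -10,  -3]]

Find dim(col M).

Row reduce to echelon form.
R2 ← R2 + R1: [0, 2, 4]
R3 ← R3 + (1/2)·R1: [0, 2, 11/2]
R4 ← R4 − (4)·R1: [0, -10, -23]
R3 ← R3 − R2: [0, 0, 3/2]
R4 ← R4 + (5)·R2: [0, 0, -3]
R4 ← R4 + (2)·R3: [0, 0, 0]
Echelon form has 3 nonzero rows, so rank(M) = 3.
The column space has dimension equal to the rank: 3.

3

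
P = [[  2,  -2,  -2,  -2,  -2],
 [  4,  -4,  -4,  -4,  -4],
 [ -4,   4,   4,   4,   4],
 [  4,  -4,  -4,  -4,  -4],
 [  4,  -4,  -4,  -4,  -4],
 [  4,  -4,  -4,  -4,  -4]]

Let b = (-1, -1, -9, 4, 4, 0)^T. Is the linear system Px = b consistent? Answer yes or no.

Row reduce the augmented matrix [P | b].
R2 ← R2 − (2)·R1: [0, 0, 0, 0, 0, 1]
R3 ← R3 + (2)·R1: [0, 0, 0, 0, 0, -11]
R4 ← R4 − (2)·R1: [0, 0, 0, 0, 0, 6]
R5 ← R5 − (2)·R1: [0, 0, 0, 0, 0, 6]
R6 ← R6 − (2)·R1: [0, 0, 0, 0, 0, 2]
R3 ← R3 + (11)·R2: [0, 0, 0, 0, 0, 0]
R4 ← R4 − (6)·R2: [0, 0, 0, 0, 0, 0]
R5 ← R5 − (6)·R2: [0, 0, 0, 0, 0, 0]
R6 ← R6 − (2)·R2: [0, 0, 0, 0, 0, 0]
The echelon form has 2 nonzero rows; the last pivot sits in the augmented column, so rank(P) = 1 but rank([P|b]) = 2.
Since the ranks differ, the system is inconsistent.

no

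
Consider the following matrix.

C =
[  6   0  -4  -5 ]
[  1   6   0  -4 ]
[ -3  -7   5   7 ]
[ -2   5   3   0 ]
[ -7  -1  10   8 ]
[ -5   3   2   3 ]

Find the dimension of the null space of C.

0

Row reduce to echelon form.
R2 ← R2 − (1/6)·R1: [0, 6, 2/3, -19/6]
R3 ← R3 + (1/2)·R1: [0, -7, 3, 9/2]
R4 ← R4 + (1/3)·R1: [0, 5, 5/3, -5/3]
R5 ← R5 + (7/6)·R1: [0, -1, 16/3, 13/6]
R6 ← R6 + (5/6)·R1: [0, 3, -4/3, -7/6]
R3 ← R3 + (7/6)·R2: [0, 0, 34/9, 29/36]
R4 ← R4 − (5/6)·R2: [0, 0, 10/9, 35/36]
R5 ← R5 + (1/6)·R2: [0, 0, 49/9, 59/36]
R6 ← R6 − (1/2)·R2: [0, 0, -5/3, 5/12]
R4 ← R4 − (5/17)·R3: [0, 0, 0, 25/34]
R5 ← R5 − (49/34)·R3: [0, 0, 0, 65/136]
R6 ← R6 + (15/34)·R3: [0, 0, 0, 105/136]
R5 ← R5 − (13/20)·R4: [0, 0, 0, 0]
R6 ← R6 − (21/20)·R4: [0, 0, 0, 0]
4 nonzero rows, so rank(C) = 4.
C has 4 columns; by rank–nullity, nullity = 4 − 4 = 0.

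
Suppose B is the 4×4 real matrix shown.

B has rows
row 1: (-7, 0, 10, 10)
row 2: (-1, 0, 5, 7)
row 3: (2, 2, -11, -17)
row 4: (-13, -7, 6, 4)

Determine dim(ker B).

Row reduce to echelon form.
R2 ← R2 − (1/7)·R1: [0, 0, 25/7, 39/7]
R3 ← R3 + (2/7)·R1: [0, 2, -57/7, -99/7]
R4 ← R4 − (13/7)·R1: [0, -7, -88/7, -102/7]
Swap R2 ↔ R3
R4 ← R4 + (7/2)·R2: [0, 0, -575/14, -897/14]
R4 ← R4 + (23/2)·R3: [0, 0, 0, 0]
3 nonzero rows, so rank(B) = 3.
B has 4 columns; by rank–nullity, nullity = 4 − 3 = 1.

1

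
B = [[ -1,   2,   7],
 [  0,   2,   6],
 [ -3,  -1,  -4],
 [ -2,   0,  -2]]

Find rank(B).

Row reduce to echelon form.
R3 ← R3 − (3)·R1: [0, -7, -25]
R4 ← R4 − (2)·R1: [0, -4, -16]
R3 ← R3 + (7/2)·R2: [0, 0, -4]
R4 ← R4 + (2)·R2: [0, 0, -4]
R4 ← R4 − R3: [0, 0, 0]
Echelon form has 3 nonzero rows, so rank(B) = 3.

3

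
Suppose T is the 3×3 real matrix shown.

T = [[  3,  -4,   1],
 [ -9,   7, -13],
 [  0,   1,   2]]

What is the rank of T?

2

Row reduce to echelon form.
R2 ← R2 + (3)·R1: [0, -5, -10]
R3 ← R3 + (1/5)·R2: [0, 0, 0]
Echelon form has 2 nonzero rows, so rank(T) = 2.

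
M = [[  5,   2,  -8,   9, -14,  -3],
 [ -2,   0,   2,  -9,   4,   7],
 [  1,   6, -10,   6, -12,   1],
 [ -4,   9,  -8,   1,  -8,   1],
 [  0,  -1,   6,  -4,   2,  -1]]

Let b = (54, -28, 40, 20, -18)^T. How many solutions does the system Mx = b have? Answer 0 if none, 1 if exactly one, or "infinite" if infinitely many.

Row reduce the augmented matrix [M | b].
R2 ← R2 + (2/5)·R1: [0, 4/5, -6/5, -27/5, -8/5, 29/5, -32/5]
R3 ← R3 − (1/5)·R1: [0, 28/5, -42/5, 21/5, -46/5, 8/5, 146/5]
R4 ← R4 + (4/5)·R1: [0, 53/5, -72/5, 41/5, -96/5, -7/5, 316/5]
R3 ← R3 − (7)·R2: [0, 0, 0, 42, 2, -39, 74]
R4 ← R4 − (53/4)·R2: [0, 0, 3/2, 319/4, 2, -313/4, 148]
R5 ← R5 + (5/4)·R2: [0, 0, 9/2, -43/4, 0, 25/4, -26]
Swap R3 ↔ R4
R5 ← R5 − (3)·R3: [0, 0, 0, -250, -6, 241, -470]
R5 ← R5 + (125/21)·R4: [0, 0, 0, 0, 124/21, 62/7, -620/21]
The echelon form has 5 nonzero rows, and every pivot lies in the first 6 columns, so rank(M) = rank([M|b]) = 5.
The system is consistent.
rank = 5 < 6 unknowns, so there are infinitely many solutions.

infinite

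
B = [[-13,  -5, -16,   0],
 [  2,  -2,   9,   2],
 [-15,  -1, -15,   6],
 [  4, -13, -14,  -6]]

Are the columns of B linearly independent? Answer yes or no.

Row reduce B to echelon form.
R2 ← R2 + (2/13)·R1: [0, -36/13, 85/13, 2]
R3 ← R3 − (15/13)·R1: [0, 62/13, 45/13, 6]
R4 ← R4 + (4/13)·R1: [0, -189/13, -246/13, -6]
R3 ← R3 + (31/18)·R2: [0, 0, 265/18, 85/9]
R4 ← R4 − (21/4)·R2: [0, 0, -213/4, -33/2]
R4 ← R4 + (1917/530)·R3: [0, 0, 0, 936/53]
4 pivots among 4 columns.
Every column is a pivot column, so the columns are linearly independent.

yes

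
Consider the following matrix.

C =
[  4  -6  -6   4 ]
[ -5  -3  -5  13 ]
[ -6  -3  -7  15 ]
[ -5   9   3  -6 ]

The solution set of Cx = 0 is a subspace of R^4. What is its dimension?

1

Row reduce to echelon form.
R2 ← R2 + (5/4)·R1: [0, -21/2, -25/2, 18]
R3 ← R3 + (3/2)·R1: [0, -12, -16, 21]
R4 ← R4 + (5/4)·R1: [0, 3/2, -9/2, -1]
R3 ← R3 − (8/7)·R2: [0, 0, -12/7, 3/7]
R4 ← R4 + (1/7)·R2: [0, 0, -44/7, 11/7]
R4 ← R4 − (11/3)·R3: [0, 0, 0, 0]
3 nonzero rows, so rank(C) = 3.
C has 4 columns; by rank–nullity, nullity = 4 − 3 = 1.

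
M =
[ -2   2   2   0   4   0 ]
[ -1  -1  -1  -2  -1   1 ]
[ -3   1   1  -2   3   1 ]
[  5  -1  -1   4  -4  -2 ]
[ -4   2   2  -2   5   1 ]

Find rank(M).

2

Row reduce to echelon form.
R2 ← R2 − (1/2)·R1: [0, -2, -2, -2, -3, 1]
R3 ← R3 − (3/2)·R1: [0, -2, -2, -2, -3, 1]
R4 ← R4 + (5/2)·R1: [0, 4, 4, 4, 6, -2]
R5 ← R5 − (2)·R1: [0, -2, -2, -2, -3, 1]
R3 ← R3 − R2: [0, 0, 0, 0, 0, 0]
R4 ← R4 + (2)·R2: [0, 0, 0, 0, 0, 0]
R5 ← R5 − R2: [0, 0, 0, 0, 0, 0]
Echelon form has 2 nonzero rows, so rank(M) = 2.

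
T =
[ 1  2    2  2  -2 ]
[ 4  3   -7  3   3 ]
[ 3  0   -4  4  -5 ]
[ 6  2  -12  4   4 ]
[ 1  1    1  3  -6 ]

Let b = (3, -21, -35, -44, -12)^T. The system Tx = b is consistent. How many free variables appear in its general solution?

Row reduce the augmented matrix [T | b].
R2 ← R2 − (4)·R1: [0, -5, -15, -5, 11, -33]
R3 ← R3 − (3)·R1: [0, -6, -10, -2, 1, -44]
R4 ← R4 − (6)·R1: [0, -10, -24, -8, 16, -62]
R5 ← R5 − R1: [0, -1, -1, 1, -4, -15]
R3 ← R3 − (6/5)·R2: [0, 0, 8, 4, -61/5, -22/5]
R4 ← R4 − (2)·R2: [0, 0, 6, 2, -6, 4]
R5 ← R5 − (1/5)·R2: [0, 0, 2, 2, -31/5, -42/5]
R4 ← R4 − (3/4)·R3: [0, 0, 0, -1, 63/20, 73/10]
R5 ← R5 − (1/4)·R3: [0, 0, 0, 1, -63/20, -73/10]
R5 ← R5 + R4: [0, 0, 0, 0, 0, 0]
The echelon form has 4 nonzero rows, and every pivot lies in the first 5 columns, so rank(T) = rank([T|b]) = 4.
The system is consistent.
Free variables = (unknowns) − (rank) = 5 − 4 = 1.

1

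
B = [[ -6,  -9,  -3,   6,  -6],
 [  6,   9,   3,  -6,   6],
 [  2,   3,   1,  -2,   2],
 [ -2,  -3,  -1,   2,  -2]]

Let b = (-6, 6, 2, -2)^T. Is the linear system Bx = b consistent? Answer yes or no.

Row reduce the augmented matrix [B | b].
R2 ← R2 + R1: [0, 0, 0, 0, 0, 0]
R3 ← R3 + (1/3)·R1: [0, 0, 0, 0, 0, 0]
R4 ← R4 − (1/3)·R1: [0, 0, 0, 0, 0, 0]
The echelon form has 1 nonzero rows, and every pivot lies in the first 5 columns, so rank(B) = rank([B|b]) = 1.
The system is consistent.

yes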